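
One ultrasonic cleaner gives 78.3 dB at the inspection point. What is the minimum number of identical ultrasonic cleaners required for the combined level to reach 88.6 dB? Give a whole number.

The shortfall is 88.6 − 78.3 = 10.3 dB, and N units add 10·log₁₀ N, so need 10·log₁₀ N ≥ 10.3.
N ≥ 10^(10.3/10) = 10.715, so N = 11.

11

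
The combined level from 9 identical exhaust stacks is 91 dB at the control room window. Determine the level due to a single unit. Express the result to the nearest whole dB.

9 equal contributions raise the level by 10·log₁₀ 9 = 9.542 dB, so each unit alone gives 91 − 9.542.

81 dB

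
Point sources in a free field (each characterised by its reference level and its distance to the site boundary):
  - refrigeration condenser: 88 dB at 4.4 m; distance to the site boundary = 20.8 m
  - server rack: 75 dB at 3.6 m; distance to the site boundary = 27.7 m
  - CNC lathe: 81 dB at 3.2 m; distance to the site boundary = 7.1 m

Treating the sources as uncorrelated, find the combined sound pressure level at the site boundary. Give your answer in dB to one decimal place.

77.4 dB

Propagate each source to the receiver with L = L_ref − 20·log₁₀(r/r_ref), then add intensities.
refrigeration condenser: 88 − 20·log₁₀(20.8/4.4) = 88 − 13.49 = 74.51 dB.
server rack: 75 − 20·log₁₀(27.7/3.6) = 75 − 17.72 = 57.28 dB.
CNC lathe: 81 − 20·log₁₀(7.1/3.2) = 81 − 6.92 = 74.08 dB.
Σ 10^(L/10) = 5.434e+07 → L_total = 10·log₁₀(5.434e+07) = 77.35 dB.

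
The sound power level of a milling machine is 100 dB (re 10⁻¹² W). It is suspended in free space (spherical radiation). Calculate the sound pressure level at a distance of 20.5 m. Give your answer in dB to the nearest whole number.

Free-field spherical radiation: L_p = L_w − 10·log₁₀(4π·r²), r = 20.5 m.
4π·r² = 5281 m², 10·log₁₀ of that is 37.227 dB.
L_p = 100 − 37.227 = 62.77 dB.

63 dB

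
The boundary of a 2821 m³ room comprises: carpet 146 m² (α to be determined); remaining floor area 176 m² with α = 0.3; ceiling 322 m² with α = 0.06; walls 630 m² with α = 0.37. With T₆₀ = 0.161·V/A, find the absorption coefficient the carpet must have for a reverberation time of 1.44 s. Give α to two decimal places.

0.07

Required total absorption A = 0.161·2821/1.44 = 315.40 m².
Absorption from the other surfaces = 176·0.3 + 322·0.06 + 630·0.37 = 305.22 m², so the carpet must supply 10.18 m² over 146 m².
α = 10.18/146 = 0.070.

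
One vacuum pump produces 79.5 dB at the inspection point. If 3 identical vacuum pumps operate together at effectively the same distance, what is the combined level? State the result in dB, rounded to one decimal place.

84.3 dB

N identical incoherent sources raise the level by 10·log₁₀ N.
L_total = 79.5 + 10·log₁₀(3) = 79.5 + 4.771 = 84.27 dB.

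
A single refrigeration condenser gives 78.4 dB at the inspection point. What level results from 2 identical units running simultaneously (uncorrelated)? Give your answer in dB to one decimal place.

81.4 dB

N identical incoherent sources raise the level by 10·log₁₀ N.
L_total = 78.4 + 10·log₁₀(2) = 78.4 + 3.010 = 81.41 dB.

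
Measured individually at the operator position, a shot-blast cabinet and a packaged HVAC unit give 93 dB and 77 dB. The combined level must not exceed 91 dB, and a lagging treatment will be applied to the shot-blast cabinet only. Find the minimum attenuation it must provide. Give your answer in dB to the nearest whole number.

2 dB

Everything except the shot-blast cabinet sums to 10^(77/10) = 5.012e+07 in linear terms, 77.00 dB.
The limit corresponds to 10^(91/10) = 1.259e+09; subtracting the fixed part leaves 1.209e+09 for the shot-blast cabinet, i.e. 90.82 dB.
Required insertion loss = 93 − 90.82 = 2.18 dB.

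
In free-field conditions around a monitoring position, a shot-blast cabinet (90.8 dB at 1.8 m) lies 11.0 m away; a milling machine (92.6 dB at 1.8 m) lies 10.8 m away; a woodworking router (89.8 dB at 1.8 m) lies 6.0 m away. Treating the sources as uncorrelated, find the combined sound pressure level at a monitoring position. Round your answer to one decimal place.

82.3 dB

First find each source's level at the receiver (point-source: −20·log₁₀(r/r_ref)), then combine on an intensity basis.
shot-blast cabinet: 90.8 − 20·log₁₀(11.0/1.8) = 90.8 − 15.72 = 75.08 dB.
milling machine: 92.6 − 20·log₁₀(10.8/1.8) = 92.6 − 15.56 = 77.04 dB.
woodworking router: 89.8 − 20·log₁₀(6.0/1.8) = 89.8 − 10.46 = 79.34 dB.
Σ 10^(L/10) = 1.687e+08 → L_total = 10·log₁₀(1.687e+08) = 82.27 dB.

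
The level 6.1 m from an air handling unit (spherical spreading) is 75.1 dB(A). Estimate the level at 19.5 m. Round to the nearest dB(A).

65 dB(A)

For a point source, L₂ = L₁ − 20·log₁₀(r₂/r₁).
L₂ = 75.1 − 20·log₁₀(19.5/6.1) = 75.1 − 10.094 = 65.01 dB(A).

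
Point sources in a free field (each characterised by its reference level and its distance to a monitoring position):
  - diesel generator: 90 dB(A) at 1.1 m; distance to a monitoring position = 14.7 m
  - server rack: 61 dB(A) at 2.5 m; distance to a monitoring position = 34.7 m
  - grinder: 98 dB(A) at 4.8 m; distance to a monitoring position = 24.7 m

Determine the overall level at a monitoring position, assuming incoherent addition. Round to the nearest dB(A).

Propagate each source to the receiver with L = L_ref − 20·log₁₀(r/r_ref), then add intensities.
diesel generator: 90 − 20·log₁₀(14.7/1.1) = 90 − 22.52 = 67.48 dB(A).
server rack: 61 − 20·log₁₀(34.7/2.5) = 61 − 22.85 = 38.15 dB(A).
grinder: 98 − 20·log₁₀(24.7/4.8) = 98 − 14.23 = 83.77 dB(A).
Σ 10^(L/10) = 2.439e+08 → L_total = 10·log₁₀(2.439e+08) = 83.87 dB(A).

84 dB(A)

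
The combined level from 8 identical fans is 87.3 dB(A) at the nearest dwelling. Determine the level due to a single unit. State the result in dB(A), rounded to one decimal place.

For N identical incoherent sources L_total = L₁ + 10·log₁₀ N, so L₁ = 87.3 − 10·log₁₀(8) = 87.3 − 9.031.

78.3 dB(A)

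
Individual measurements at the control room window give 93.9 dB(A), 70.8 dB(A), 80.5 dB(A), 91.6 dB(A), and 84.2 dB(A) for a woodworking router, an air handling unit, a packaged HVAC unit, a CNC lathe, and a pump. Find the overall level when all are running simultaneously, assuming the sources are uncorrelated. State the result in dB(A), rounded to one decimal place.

96.3 dB(A)

Incoherent sources combine by intensity addition: L_total = 10·log₁₀(Σ 10^(L_i/10)).
Σ 10^(L/10) = 10^(93.9/10) + 10^(70.8/10) + 10^(80.5/10) + 10^(91.6/10) + 10^(84.2/10) = 4.287e+09.
L_total = 10·log₁₀(4.287e+09) = 96.32 dB(A).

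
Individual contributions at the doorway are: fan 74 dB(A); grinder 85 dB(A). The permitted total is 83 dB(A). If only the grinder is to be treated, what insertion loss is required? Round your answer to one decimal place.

2.6 dB

The untreated sources together contribute 10^(74/10) = 2.512e+07, i.e. 74.00 dB(A).
To meet 83 dB(A) overall, the treated grinder may contribute at most 10^(83/10) − 2.512e+07 = 1.744e+08, i.e. 82.42 dB(A).
Required insertion loss = 85 − 82.42 = 2.58 dB.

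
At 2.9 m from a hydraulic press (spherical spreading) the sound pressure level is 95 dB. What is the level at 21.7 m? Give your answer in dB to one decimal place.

77.5 dB

Spherical spreading from a point source gives a 20·log₁₀(r₂/r₁) drop.
L₂ = 95 − 20·log₁₀(21.7/2.9) = 95 − 17.481 = 77.52 dB.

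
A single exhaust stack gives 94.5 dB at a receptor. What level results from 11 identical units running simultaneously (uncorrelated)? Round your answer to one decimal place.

With 11 equal, uncorrelated contributions the intensity is 11× that of one unit, giving a rise of 10·log₁₀ 11.
L_total = 94.5 + 10·log₁₀(11) = 94.5 + 10.414 = 104.91 dB.

104.9 dB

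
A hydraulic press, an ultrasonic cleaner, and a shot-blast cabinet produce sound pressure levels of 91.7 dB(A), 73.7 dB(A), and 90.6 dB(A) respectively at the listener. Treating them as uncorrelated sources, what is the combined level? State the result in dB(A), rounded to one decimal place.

Incoherent sources combine by intensity addition: L_total = 10·log₁₀(Σ 10^(L_i/10)).
Σ 10^(L/10) = 10^(91.7/10) + 10^(73.7/10) + 10^(90.6/10) = 2.651e+09.
L_total = 10·log₁₀(2.651e+09) = 94.23 dB(A).

94.2 dB(A)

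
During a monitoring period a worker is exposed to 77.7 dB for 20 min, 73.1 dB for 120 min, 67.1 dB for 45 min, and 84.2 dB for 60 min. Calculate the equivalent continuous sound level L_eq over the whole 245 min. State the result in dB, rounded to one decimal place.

79.0 dB

The energy average is taken in the linear domain: L_eq = 10·log₁₀[(Σ tᵢ·10^(Lᵢ/10))/T], T = 245 min.
Σ tᵢ·10^(Lᵢ/10) = 20·10^(77.7/10) + 120·10^(73.1/10) + 45·10^(67.1/10) + 60·10^(84.2/10) = 1.964e+10.
L_eq = 10·log₁₀(1.964e+10/245) = 79.04 dB.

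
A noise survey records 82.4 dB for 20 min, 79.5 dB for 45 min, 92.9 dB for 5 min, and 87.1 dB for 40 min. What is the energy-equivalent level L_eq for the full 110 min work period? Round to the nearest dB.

85 dB

L_eq = 10·log₁₀[(1/T)·Σ tᵢ·10^(Lᵢ/10)] with T = 110 min.
Σ tᵢ·10^(Lᵢ/10) = 20·10^(82.4/10) + 45·10^(79.5/10) + 5·10^(92.9/10) + 40·10^(87.1/10) = 3.775e+10.
L_eq = 10·log₁₀(3.775e+10/110) = 85.36 dB.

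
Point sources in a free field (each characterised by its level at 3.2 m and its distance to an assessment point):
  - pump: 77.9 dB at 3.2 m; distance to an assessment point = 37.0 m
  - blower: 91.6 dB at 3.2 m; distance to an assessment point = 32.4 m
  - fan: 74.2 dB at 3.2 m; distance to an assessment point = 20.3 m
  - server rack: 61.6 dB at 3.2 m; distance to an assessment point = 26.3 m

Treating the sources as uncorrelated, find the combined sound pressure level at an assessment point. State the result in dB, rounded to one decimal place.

71.8 dB

First find each source's level at the receiver (point-source: −20·log₁₀(r/r_ref)), then combine on an intensity basis.
pump: 77.9 − 20·log₁₀(37.0/3.2) = 77.9 − 21.26 = 56.64 dB.
blower: 91.6 − 20·log₁₀(32.4/3.2) = 91.6 − 20.11 = 71.49 dB.
fan: 74.2 − 20·log₁₀(20.3/3.2) = 74.2 − 16.05 = 58.15 dB.
server rack: 61.6 − 20·log₁₀(26.3/3.2) = 61.6 − 18.30 = 43.30 dB.
Σ 10^(L/10) = 1.524e+07 → L_total = 10·log₁₀(1.524e+07) = 71.83 dB.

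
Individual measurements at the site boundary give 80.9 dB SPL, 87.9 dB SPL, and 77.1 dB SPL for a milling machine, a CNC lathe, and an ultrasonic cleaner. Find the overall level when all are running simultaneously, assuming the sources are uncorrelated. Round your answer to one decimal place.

89.0 dB SPL

Incoherent sources combine by intensity addition: L_total = 10·log₁₀(Σ 10^(L_i/10)).
Σ 10^(L/10) = 10^(80.9/10) + 10^(87.9/10) + 10^(77.1/10) = 7.909e+08.
L_total = 10·log₁₀(7.909e+08) = 88.98 dB SPL.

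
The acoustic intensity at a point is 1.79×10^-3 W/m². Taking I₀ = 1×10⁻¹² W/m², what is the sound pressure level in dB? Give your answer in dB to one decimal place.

Dividing by I₀ shifts the exponent by 12: I/I₀ = 1.79×10^9.
L = 10·(0.2529 + 9) = 92.53 dB.

92.5 dB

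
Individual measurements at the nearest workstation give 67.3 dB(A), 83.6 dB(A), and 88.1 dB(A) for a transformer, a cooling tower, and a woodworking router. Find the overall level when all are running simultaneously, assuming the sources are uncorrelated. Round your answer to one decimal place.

For uncorrelated sources the intensities add, so convert each level to linear form, sum, and take 10·log₁₀ of the total.
Σ 10^(L/10) = 10^(67.3/10) + 10^(83.6/10) + 10^(88.1/10) = 8.801e+08.
L_total = 10·log₁₀(8.801e+08) = 89.45 dB(A).

89.4 dB(A)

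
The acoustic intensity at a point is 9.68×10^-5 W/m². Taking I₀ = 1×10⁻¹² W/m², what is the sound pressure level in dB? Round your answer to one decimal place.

L = 10·log₁₀(I/I₀) = 10·log₁₀(9.68×10^-5/10⁻¹²) = 10·log₁₀(9.68×10^7).
L = 10·(0.9859 + 7) = 79.86 dB.

79.9 dB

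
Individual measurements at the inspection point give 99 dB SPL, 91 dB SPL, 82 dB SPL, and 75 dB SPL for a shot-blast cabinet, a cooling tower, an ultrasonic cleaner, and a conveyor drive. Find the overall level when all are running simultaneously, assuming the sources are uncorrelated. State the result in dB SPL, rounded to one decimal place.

Incoherent sources combine by intensity addition: L_total = 10·log₁₀(Σ 10^(L_i/10)).
Σ 10^(L/10) = 10^(99/10) + 10^(91/10) + 10^(82/10) + 10^(75/10) = 9.392e+09.
L_total = 10·log₁₀(9.392e+09) = 99.73 dB SPL.

99.7 dB SPL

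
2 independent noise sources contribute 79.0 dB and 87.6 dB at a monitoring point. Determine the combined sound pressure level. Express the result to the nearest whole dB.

For uncorrelated sources the intensities add, so convert each level to linear form, sum, and take 10·log₁₀ of the total.
Σ 10^(L/10) = 10^(79.0/10) + 10^(87.6/10) = 6.549e+08.
L_total = 10·log₁₀(6.549e+08) = 88.16 dB.

88 dB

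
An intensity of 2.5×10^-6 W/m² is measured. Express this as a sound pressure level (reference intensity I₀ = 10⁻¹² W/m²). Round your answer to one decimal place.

64.0 dB

L = 10·log₁₀(I/I₀) = 10·log₁₀(2.5×10^-6/10⁻¹²) = 10·log₁₀(2.5×10^6).
L = 10·(0.3979 + 6) = 63.98 dB.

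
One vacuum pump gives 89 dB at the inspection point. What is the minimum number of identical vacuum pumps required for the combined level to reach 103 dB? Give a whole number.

26

Need L₁ + 10·log₁₀ N ≥ 103, i.e. log₁₀ N ≥ 1.40.
N ≥ 10^(14.0/10) = 25.119, so N = 26.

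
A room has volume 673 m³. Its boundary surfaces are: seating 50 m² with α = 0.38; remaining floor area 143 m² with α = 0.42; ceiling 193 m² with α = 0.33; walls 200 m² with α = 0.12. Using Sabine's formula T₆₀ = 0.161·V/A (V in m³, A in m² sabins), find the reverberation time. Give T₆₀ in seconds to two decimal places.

0.65 s

A = Σ Sᵢαᵢ = 50·0.38 + 143·0.42 + 193·0.33 + 200·0.12 = 166.75 m².
T₆₀ = 0.161·V/A = 0.161·673/166.75 = 0.650 s.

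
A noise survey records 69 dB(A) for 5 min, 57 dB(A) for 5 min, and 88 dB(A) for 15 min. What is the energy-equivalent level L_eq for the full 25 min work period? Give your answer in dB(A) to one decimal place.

Weight each interval's intensity by its duration and average over T = 25 min:
Σ tᵢ·10^(Lᵢ/10) = 5·10^(69/10) + 5·10^(57/10) + 15·10^(88/10) = 9.507e+09.
L_eq = 10·log₁₀(9.507e+09/25) = 85.80 dB(A).

85.8 dB(A)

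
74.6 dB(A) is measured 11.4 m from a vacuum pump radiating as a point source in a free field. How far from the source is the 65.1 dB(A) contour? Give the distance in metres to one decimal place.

34.0 m

For a point source L₁ − L₂ = 20·log₁₀(r₂/r₁), so r₂ = r₁·10^((L₁−L₂)/20).
r₂ = 11.4·10^((74.6−65.1)/20) = 11.4·10^(9.5/20) = 34.03 m.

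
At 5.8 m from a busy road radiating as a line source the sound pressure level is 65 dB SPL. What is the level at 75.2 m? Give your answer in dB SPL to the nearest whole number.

For a line source, L₂ = L₁ − 10·log₁₀(r₂/r₁).
L₂ = 65 − 10·log₁₀(75.2/5.8) = 65 − 11.128 = 53.87 dB SPL.

54 dB SPL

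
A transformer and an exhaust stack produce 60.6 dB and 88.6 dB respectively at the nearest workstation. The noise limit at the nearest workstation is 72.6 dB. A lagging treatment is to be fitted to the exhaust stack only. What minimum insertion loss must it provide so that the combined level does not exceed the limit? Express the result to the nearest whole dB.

16 dB

Fixed contribution from the other source: Σ 10^(L/10) = 10^(60.6/10) = 1.148e+06 (60.60 dB).
To meet 72.6 dB overall, the treated exhaust stack may contribute at most 10^(72.6/10) − 1.148e+06 = 1.705e+07, i.e. 72.32 dB.
Required insertion loss = 88.6 − 72.32 = 16.28 dB.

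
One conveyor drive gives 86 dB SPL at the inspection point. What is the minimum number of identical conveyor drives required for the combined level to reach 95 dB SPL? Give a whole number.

The shortfall is 95 − 86 = 9.0 dB, and N units add 10·log₁₀ N, so need 10·log₁₀ N ≥ 9.0.
N ≥ 10^(9.0/10) = 7.943, so N = 8.

8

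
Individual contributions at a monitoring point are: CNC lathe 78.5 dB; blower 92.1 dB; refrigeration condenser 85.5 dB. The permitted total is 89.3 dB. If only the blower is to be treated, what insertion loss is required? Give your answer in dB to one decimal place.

5.8 dB

Fixed contribution from the other sources: Σ 10^(L/10) = 10^(78.5/10) + 10^(85.5/10) = 4.256e+08 (86.29 dB).
To meet 89.3 dB overall, the treated blower may contribute at most 10^(89.3/10) − 4.256e+08 = 4.255e+08, i.e. 86.29 dB.
So the blower must be reduced from 92.1 to 86.29 dB: IL = 5.81 dB.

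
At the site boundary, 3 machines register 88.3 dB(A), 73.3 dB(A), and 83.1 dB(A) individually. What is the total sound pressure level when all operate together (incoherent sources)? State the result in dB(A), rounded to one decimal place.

For uncorrelated sources the intensities add, so convert each level to linear form, sum, and take 10·log₁₀ of the total.
Σ 10^(L/10) = 10^(88.3/10) + 10^(73.3/10) + 10^(83.1/10) = 9.016e+08.
L_total = 10·log₁₀(9.016e+08) = 89.55 dB(A).

89.6 dB(A)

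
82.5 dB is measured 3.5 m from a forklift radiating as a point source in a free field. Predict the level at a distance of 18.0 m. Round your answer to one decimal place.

Point-source attenuation: ΔL = 20·log₁₀(r₂/r₁) = 20·log₁₀(18.0/3.5) = 14.224 dB.
L₂ = 82.5 − 20·log₁₀(18.0/3.5) = 82.5 − 14.224 = 68.28 dB.

68.3 dB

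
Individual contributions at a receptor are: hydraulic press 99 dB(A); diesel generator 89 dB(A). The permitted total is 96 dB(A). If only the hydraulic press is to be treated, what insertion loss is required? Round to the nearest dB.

4 dB

Fixed contribution from the other source: Σ 10^(L/10) = 10^(89/10) = 7.943e+08 (89.00 dB(A)).
The limit corresponds to 10^(96/10) = 3.981e+09; subtracting the fixed part leaves 3.187e+09 for the hydraulic press, i.e. 95.03 dB(A).
So the hydraulic press must be reduced from 99 to 95.03 dB(A): IL = 3.97 dB.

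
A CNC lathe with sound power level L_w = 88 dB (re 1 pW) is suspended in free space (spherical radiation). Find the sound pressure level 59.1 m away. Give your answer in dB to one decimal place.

41.6 dB

L_p = L_w − 10·log₁₀(4π·r²) with r = 59.1 m.
4π·r² = 4.389e+04 m², 10·log₁₀ of that is 46.424 dB.
L_p = 88 − 46.424 = 41.58 dB.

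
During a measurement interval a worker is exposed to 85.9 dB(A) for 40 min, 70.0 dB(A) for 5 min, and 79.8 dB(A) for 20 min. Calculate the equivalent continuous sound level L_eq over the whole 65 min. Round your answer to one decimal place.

84.3 dB(A)

The energy average is taken in the linear domain: L_eq = 10·log₁₀[(Σ tᵢ·10^(Lᵢ/10))/T], T = 65 min.
Σ tᵢ·10^(Lᵢ/10) = 40·10^(85.9/10) + 5·10^(70.0/10) + 20·10^(79.8/10) = 1.752e+10.
L_eq = 10·log₁₀(1.752e+10/65) = 84.31 dB(A).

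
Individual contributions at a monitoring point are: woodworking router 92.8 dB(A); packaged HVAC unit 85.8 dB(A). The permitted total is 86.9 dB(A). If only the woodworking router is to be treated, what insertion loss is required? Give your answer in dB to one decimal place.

12.4 dB

Everything except the woodworking router sums to 10^(85.8/10) = 3.802e+08 in linear terms, 85.80 dB(A).
To meet 86.9 dB(A) overall, the treated woodworking router may contribute at most 10^(86.9/10) − 3.802e+08 = 1.096e+08, i.e. 80.40 dB(A).
So the woodworking router must be reduced from 92.8 to 80.40 dB(A): IL = 12.40 dB.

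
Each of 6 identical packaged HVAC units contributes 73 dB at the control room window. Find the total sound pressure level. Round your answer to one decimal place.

80.8 dB

With 6 equal, uncorrelated contributions the intensity is 6× that of one unit, giving a rise of 10·log₁₀ 6.
L_total = 73 + 10·log₁₀(6) = 73 + 7.782 = 80.78 dB.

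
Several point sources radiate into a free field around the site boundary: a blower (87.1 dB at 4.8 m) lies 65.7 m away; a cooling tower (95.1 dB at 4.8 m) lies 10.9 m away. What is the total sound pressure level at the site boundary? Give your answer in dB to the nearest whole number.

88 dB

Apply inverse-square spreading to bring every level to the receiver, then sum 10^(L/10).
blower: 87.1 − 20·log₁₀(65.7/4.8) = 87.1 − 22.73 = 64.37 dB.
cooling tower: 95.1 − 20·log₁₀(10.9/4.8) = 95.1 − 7.12 = 87.98 dB.
Σ 10^(L/10) = 6.303e+08 → L_total = 10·log₁₀(6.303e+08) = 88.00 dB.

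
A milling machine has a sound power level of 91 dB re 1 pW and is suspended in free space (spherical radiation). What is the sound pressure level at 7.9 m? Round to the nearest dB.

Free-field spherical radiation: L_p = L_w − 10·log₁₀(4π·r²), r = 7.9 m.
4π·r² = 784.3 m², 10·log₁₀ of that is 28.945 dB.
L_p = 91 − 28.945 = 62.06 dB.

62 dB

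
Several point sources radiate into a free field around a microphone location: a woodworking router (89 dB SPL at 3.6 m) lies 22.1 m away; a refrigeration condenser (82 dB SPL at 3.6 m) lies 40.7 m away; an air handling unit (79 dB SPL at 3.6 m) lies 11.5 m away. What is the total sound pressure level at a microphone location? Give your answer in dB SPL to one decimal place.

74.8 dB SPL

First find each source's level at the receiver (point-source: −20·log₁₀(r/r_ref)), then combine on an intensity basis.
woodworking router: 89 − 20·log₁₀(22.1/3.6) = 89 − 15.76 = 73.24 dB SPL.
refrigeration condenser: 82 − 20·log₁₀(40.7/3.6) = 82 − 21.07 = 60.93 dB SPL.
air handling unit: 79 − 20·log₁₀(11.5/3.6) = 79 − 10.09 = 68.91 dB SPL.
Σ 10^(L/10) = 3.010e+07 → L_total = 10·log₁₀(3.010e+07) = 74.79 dB SPL.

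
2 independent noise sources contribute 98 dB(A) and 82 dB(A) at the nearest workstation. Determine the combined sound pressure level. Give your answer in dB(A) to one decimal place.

98.1 dB(A)

For uncorrelated sources the intensities add, so convert each level to linear form, sum, and take 10·log₁₀ of the total.
Σ 10^(L/10) = 10^(98/10) + 10^(82/10) = 6.468e+09.
L_total = 10·log₁₀(6.468e+09) = 98.11 dB(A).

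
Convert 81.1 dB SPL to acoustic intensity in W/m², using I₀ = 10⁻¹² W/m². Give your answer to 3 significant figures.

L = 10·log₁₀(I/I₀) ⇒ I = I₀·10^(L/10) = 10⁻¹² × 10^8.11.

0.000129 W/m²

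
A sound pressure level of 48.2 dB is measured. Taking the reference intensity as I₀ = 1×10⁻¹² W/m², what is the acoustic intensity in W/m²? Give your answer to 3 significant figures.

L = 10·log₁₀(I/I₀) ⇒ I = I₀·10^(L/10) = 10⁻¹² × 10^4.82.

6.61e-08 W/m²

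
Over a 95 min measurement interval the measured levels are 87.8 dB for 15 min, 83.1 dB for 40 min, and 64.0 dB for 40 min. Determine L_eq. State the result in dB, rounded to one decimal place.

82.6 dB

Weight each interval's intensity by its duration and average over T = 95 min:
Σ tᵢ·10^(Lᵢ/10) = 15·10^(87.8/10) + 40·10^(83.1/10) + 40·10^(64.0/10) = 1.731e+10.
L_eq = 10·log₁₀(1.731e+10/95) = 82.60 dB.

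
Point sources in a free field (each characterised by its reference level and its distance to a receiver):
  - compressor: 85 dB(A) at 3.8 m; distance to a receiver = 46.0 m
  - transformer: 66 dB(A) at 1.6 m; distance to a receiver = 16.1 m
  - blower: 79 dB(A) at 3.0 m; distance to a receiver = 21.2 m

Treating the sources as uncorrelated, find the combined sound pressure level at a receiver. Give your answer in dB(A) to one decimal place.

65.8 dB(A)

Apply inverse-square spreading to bring every level to the receiver, then sum 10^(L/10).
compressor: 85 − 20·log₁₀(46.0/3.8) = 85 − 21.66 = 63.34 dB(A).
transformer: 66 − 20·log₁₀(16.1/1.6) = 66 − 20.05 = 45.95 dB(A).
blower: 79 − 20·log₁₀(21.2/3.0) = 79 − 16.98 = 62.02 dB(A).
Σ 10^(L/10) = 3.788e+06 → L_total = 10·log₁₀(3.788e+06) = 65.78 dB(A).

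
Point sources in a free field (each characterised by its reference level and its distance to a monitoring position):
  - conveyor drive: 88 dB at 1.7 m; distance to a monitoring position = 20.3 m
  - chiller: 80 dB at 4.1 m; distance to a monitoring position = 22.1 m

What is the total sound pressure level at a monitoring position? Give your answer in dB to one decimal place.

69.0 dB

Apply inverse-square spreading to bring every level to the receiver, then sum 10^(L/10).
conveyor drive: 88 − 20·log₁₀(20.3/1.7) = 88 − 21.54 = 66.46 dB.
chiller: 80 − 20·log₁₀(22.1/4.1) = 80 − 14.63 = 65.37 dB.
Σ 10^(L/10) = 7.867e+06 → L_total = 10·log₁₀(7.867e+06) = 68.96 dB.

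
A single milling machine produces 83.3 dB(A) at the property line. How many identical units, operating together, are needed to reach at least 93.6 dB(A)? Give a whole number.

N identical sources give L₁ + 10·log₁₀ N, so require 10·log₁₀ N ≥ 93.6 − 83.3 = 10.3 dB.
N ≥ 10^(10.3/10) = 10.715, so N = 11.

11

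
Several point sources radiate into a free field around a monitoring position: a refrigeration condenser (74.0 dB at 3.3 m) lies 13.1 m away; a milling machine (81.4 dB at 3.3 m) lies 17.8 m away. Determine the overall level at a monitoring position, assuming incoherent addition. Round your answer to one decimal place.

68.0 dB

First find each source's level at the receiver (point-source: −20·log₁₀(r/r_ref)), then combine on an intensity basis.
refrigeration condenser: 74.0 − 20·log₁₀(13.1/3.3) = 74.0 − 11.98 = 62.02 dB.
milling machine: 81.4 − 20·log₁₀(17.8/3.3) = 81.4 − 14.64 = 66.76 dB.
Σ 10^(L/10) = 6.338e+06 → L_total = 10·log₁₀(6.338e+06) = 68.02 dB.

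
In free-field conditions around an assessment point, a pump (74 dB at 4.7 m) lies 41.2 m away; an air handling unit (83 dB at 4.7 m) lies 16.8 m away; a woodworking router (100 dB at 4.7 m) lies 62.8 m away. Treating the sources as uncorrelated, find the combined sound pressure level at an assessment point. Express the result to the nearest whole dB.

Propagate each source to the receiver with L = L_ref − 20·log₁₀(r/r_ref), then add intensities.
pump: 74 − 20·log₁₀(41.2/4.7) = 74 − 18.86 = 55.14 dB.
air handling unit: 83 − 20·log₁₀(16.8/4.7) = 83 − 11.06 = 71.94 dB.
woodworking router: 100 − 20·log₁₀(62.8/4.7) = 100 − 22.52 = 77.48 dB.
Σ 10^(L/10) = 7.195e+07 → L_total = 10·log₁₀(7.195e+07) = 78.57 dB.

79 dB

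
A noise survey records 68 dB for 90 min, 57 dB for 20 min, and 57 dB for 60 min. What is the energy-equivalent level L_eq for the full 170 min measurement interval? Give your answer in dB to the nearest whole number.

The energy average is taken in the linear domain: L_eq = 10·log₁₀[(Σ tᵢ·10^(Lᵢ/10))/T], T = 170 min.
Σ tᵢ·10^(Lᵢ/10) = 90·10^(68/10) + 20·10^(57/10) + 60·10^(57/10) = 6.080e+08.
L_eq = 10·log₁₀(6.080e+08/170) = 65.53 dB.

66 dB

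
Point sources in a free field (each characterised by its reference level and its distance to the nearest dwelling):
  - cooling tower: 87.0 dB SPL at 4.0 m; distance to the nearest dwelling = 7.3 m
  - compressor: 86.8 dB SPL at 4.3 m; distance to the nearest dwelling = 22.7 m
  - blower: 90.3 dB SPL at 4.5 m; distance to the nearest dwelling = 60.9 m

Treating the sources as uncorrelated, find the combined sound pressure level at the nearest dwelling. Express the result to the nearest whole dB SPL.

82 dB SPL

Propagate each source to the receiver with L = L_ref − 20·log₁₀(r/r_ref), then add intensities.
cooling tower: 87.0 − 20·log₁₀(7.3/4.0) = 87.0 − 5.23 = 81.77 dB SPL.
compressor: 86.8 − 20·log₁₀(22.7/4.3) = 86.8 − 14.45 = 72.35 dB SPL.
blower: 90.3 − 20·log₁₀(60.9/4.5) = 90.3 − 22.63 = 67.67 dB SPL.
Σ 10^(L/10) = 1.735e+08 → L_total = 10·log₁₀(1.735e+08) = 82.39 dB SPL.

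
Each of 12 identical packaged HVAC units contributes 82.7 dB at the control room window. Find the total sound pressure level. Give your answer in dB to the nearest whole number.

With 12 equal, uncorrelated contributions the intensity is 12× that of one unit, giving a rise of 10·log₁₀ 12.
L_total = 82.7 + 10·log₁₀(12) = 82.7 + 10.792 = 93.49 dB.

93 dB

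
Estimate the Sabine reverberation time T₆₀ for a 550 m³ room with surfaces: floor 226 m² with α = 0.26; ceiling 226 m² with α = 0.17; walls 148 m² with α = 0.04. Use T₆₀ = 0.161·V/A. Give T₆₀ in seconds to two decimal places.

Summing Sᵢαᵢ: 226·0.26 + 226·0.17 + 148·0.04 = 103.10 m².
T₆₀ = 0.161·V/A = 0.161·550/103.10 = 0.859 s.

0.86 s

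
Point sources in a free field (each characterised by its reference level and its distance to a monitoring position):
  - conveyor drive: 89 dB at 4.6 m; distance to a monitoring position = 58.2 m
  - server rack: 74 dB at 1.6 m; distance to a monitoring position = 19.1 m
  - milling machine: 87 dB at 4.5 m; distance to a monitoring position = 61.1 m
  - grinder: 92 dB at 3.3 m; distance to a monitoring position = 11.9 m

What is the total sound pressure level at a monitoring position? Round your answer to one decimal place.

81.1 dB

Apply inverse-square spreading to bring every level to the receiver, then sum 10^(L/10).
conveyor drive: 89 − 20·log₁₀(58.2/4.6) = 89 − 22.04 = 66.96 dB.
server rack: 74 − 20·log₁₀(19.1/1.6) = 74 − 21.54 = 52.46 dB.
milling machine: 87 − 20·log₁₀(61.1/4.5) = 87 − 22.66 = 64.34 dB.
grinder: 92 − 20·log₁₀(11.9/3.3) = 92 − 11.14 = 80.86 dB.
Σ 10^(L/10) = 1.297e+08 → L_total = 10·log₁₀(1.297e+08) = 81.13 dB.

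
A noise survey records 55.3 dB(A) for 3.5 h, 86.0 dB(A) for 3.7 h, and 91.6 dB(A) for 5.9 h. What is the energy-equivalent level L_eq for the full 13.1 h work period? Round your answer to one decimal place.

L_eq = 10·log₁₀[(1/T)·Σ tᵢ·10^(Lᵢ/10)] with T = 13.1 h.
Σ tᵢ·10^(Lᵢ/10) = 3.5·10^(55.3/10) + 3.7·10^(86.0/10) + 5.9·10^(91.6/10) = 1.000e+10.
L_eq = 10·log₁₀(1.000e+10/13.1) = 88.83 dB(A).

88.8 dB(A)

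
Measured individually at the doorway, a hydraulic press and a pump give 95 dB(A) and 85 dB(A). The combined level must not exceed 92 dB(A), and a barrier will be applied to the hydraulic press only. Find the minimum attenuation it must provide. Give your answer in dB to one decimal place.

4.0 dB

Fixed contribution from the other source: Σ 10^(L/10) = 10^(85/10) = 3.162e+08 (85.00 dB(A)).
The limit corresponds to 10^(92/10) = 1.585e+09; subtracting the fixed part leaves 1.269e+09 for the hydraulic press, i.e. 91.03 dB(A).
Required insertion loss = 95 − 91.03 = 3.97 dB.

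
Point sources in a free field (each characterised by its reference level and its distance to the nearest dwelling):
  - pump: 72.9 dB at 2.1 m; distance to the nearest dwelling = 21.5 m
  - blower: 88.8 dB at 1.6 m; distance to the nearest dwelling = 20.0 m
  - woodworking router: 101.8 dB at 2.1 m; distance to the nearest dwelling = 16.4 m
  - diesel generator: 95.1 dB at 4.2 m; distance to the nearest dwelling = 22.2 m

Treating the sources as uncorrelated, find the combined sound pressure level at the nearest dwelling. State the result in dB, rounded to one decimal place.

85.7 dB

First find each source's level at the receiver (point-source: −20·log₁₀(r/r_ref)), then combine on an intensity basis.
pump: 72.9 − 20·log₁₀(21.5/2.1) = 72.9 − 20.20 = 52.70 dB.
blower: 88.8 − 20·log₁₀(20.0/1.6) = 88.8 − 21.94 = 66.86 dB.
woodworking router: 101.8 − 20·log₁₀(16.4/2.1) = 101.8 − 17.85 = 83.95 dB.
diesel generator: 95.1 − 20·log₁₀(22.2/4.2) = 95.1 − 14.46 = 80.64 dB.
Σ 10^(L/10) = 3.690e+08 → L_total = 10·log₁₀(3.690e+08) = 85.67 dB.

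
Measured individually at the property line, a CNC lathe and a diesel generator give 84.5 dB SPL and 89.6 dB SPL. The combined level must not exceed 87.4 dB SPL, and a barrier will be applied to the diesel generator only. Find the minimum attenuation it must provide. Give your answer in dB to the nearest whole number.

5 dB

Fixed contribution from the other source: Σ 10^(L/10) = 10^(84.5/10) = 2.818e+08 (84.50 dB SPL).
The limit corresponds to 10^(87.4/10) = 5.495e+08; subtracting the fixed part leaves 2.677e+08 for the diesel generator, i.e. 84.28 dB SPL.
So the diesel generator must be reduced from 89.6 to 84.28 dB SPL: IL = 5.32 dB.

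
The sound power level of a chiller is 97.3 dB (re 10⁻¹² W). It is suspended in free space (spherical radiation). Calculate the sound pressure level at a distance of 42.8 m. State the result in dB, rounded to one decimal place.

53.7 dB

The power spreads over a sphere of area 4π·r², so L_p = L_w − 10·log₁₀(4π·r²).
4π·r² = 2.302e+04 m², 10·log₁₀ of that is 43.621 dB.
L_p = 97.3 − 43.621 = 53.68 dB.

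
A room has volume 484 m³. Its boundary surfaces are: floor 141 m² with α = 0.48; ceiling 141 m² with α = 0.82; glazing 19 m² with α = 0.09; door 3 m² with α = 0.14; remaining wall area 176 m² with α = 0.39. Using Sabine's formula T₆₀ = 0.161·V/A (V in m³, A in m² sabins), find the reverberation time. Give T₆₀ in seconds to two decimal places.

A = Σ Sᵢαᵢ = 141·0.48 + 141·0.82 + 19·0.09 + 3·0.14 + 176·0.39 = 254.07 m².
T₆₀ = 0.161·V/A = 0.161·484/254.07 = 0.307 s.

0.31 s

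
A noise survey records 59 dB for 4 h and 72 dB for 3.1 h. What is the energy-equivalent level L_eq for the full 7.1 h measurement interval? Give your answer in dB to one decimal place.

68.7 dB

Weight each interval's intensity by its duration and average over T = 7.1 h:
Σ tᵢ·10^(Lᵢ/10) = 4·10^(59/10) + 3.1·10^(72/10) = 5.231e+07.
L_eq = 10·log₁₀(5.231e+07/7.1) = 68.67 dB.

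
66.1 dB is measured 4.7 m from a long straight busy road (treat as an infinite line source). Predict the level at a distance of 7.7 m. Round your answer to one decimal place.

64.0 dB

For a line source, L₂ = L₁ − 10·log₁₀(r₂/r₁).
L₂ = 66.1 − 10·log₁₀(7.7/4.7) = 66.1 − 2.144 = 63.96 dB.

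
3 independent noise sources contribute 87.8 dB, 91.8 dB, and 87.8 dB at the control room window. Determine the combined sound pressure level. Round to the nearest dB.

94 dB

Incoherent sources combine by intensity addition: L_total = 10·log₁₀(Σ 10^(L_i/10)).
Σ 10^(L/10) = 10^(87.8/10) + 10^(91.8/10) + 10^(87.8/10) = 2.719e+09.
L_total = 10·log₁₀(2.719e+09) = 94.34 dB.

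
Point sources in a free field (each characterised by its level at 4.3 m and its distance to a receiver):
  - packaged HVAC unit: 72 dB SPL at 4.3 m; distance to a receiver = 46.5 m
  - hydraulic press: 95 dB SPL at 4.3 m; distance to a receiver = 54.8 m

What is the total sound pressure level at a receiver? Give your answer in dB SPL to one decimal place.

72.9 dB SPL

First find each source's level at the receiver (point-source: −20·log₁₀(r/r_ref)), then combine on an intensity basis.
packaged HVAC unit: 72 − 20·log₁₀(46.5/4.3) = 72 − 20.68 = 51.32 dB SPL.
hydraulic press: 95 − 20·log₁₀(54.8/4.3) = 95 − 22.11 = 72.89 dB SPL.
Σ 10^(L/10) = 1.961e+07 → L_total = 10·log₁₀(1.961e+07) = 72.92 dB SPL.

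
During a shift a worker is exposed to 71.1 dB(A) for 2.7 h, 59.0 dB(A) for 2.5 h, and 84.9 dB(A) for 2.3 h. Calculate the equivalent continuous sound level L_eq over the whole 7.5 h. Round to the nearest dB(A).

80 dB(A)

L_eq = 10·log₁₀[(1/T)·Σ tᵢ·10^(Lᵢ/10)] with T = 7.5 h.
Σ tᵢ·10^(Lᵢ/10) = 2.7·10^(71.1/10) + 2.5·10^(59.0/10) + 2.3·10^(84.9/10) = 7.475e+08.
L_eq = 10·log₁₀(7.475e+08/7.5) = 79.99 dB(A).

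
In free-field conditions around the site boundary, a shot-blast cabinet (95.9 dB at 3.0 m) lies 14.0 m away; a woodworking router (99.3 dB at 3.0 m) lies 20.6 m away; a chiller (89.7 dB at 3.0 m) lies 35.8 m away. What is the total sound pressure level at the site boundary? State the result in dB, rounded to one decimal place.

85.6 dB

Propagate each source to the receiver with L = L_ref − 20·log₁₀(r/r_ref), then add intensities.
shot-blast cabinet: 95.9 − 20·log₁₀(14.0/3.0) = 95.9 − 13.38 = 82.52 dB.
woodworking router: 99.3 − 20·log₁₀(20.6/3.0) = 99.3 − 16.73 = 82.57 dB.
chiller: 89.7 − 20·log₁₀(35.8/3.0) = 89.7 − 21.54 = 68.16 dB.
Σ 10^(L/10) = 3.657e+08 → L_total = 10·log₁₀(3.657e+08) = 85.63 dB.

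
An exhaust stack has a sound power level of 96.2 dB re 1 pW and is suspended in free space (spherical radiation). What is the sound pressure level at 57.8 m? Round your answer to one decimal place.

50.0 dB

The power spreads over a sphere of area 4π·r², so L_p = L_w − 10·log₁₀(4π·r²).
4π·r² = 4.198e+04 m², 10·log₁₀ of that is 46.231 dB.
L_p = 96.2 − 46.231 = 49.97 dB.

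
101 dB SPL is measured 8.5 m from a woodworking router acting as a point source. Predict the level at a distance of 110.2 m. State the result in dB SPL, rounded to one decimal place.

For a point source, L₂ = L₁ − 20·log₁₀(r₂/r₁).
L₂ = 101 − 20·log₁₀(110.2/8.5) = 101 − 22.255 = 78.74 dB SPL.

78.7 dB SPL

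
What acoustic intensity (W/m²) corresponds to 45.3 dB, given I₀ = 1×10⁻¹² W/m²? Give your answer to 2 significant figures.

3.4e-08 W/m²

I = I₀·10^(L/10) = 10⁻¹² × 10^(45.3/10) = 10^(-7.470).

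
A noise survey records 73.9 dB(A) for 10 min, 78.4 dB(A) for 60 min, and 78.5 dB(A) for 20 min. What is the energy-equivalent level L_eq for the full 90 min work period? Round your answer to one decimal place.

The energy average is taken in the linear domain: L_eq = 10·log₁₀[(Σ tᵢ·10^(Lᵢ/10))/T], T = 90 min.
Σ tᵢ·10^(Lᵢ/10) = 10·10^(73.9/10) + 60·10^(78.4/10) + 20·10^(78.5/10) = 5.812e+09.
L_eq = 10·log₁₀(5.812e+09/90) = 78.10 dB(A).

78.1 dB(A)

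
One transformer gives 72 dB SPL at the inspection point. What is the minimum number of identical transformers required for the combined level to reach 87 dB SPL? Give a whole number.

N identical sources give L₁ + 10·log₁₀ N, so require 10·log₁₀ N ≥ 87 − 72 = 15.0 dB.
N ≥ 10^(15.0/10) = 31.623, so N = 32.

32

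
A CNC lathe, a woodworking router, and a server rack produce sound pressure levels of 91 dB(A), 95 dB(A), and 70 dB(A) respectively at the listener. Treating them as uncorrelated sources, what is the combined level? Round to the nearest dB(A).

96 dB(A)

Incoherent sources combine by intensity addition: L_total = 10·log₁₀(Σ 10^(L_i/10)).
Σ 10^(L/10) = 10^(91/10) + 10^(95/10) + 10^(70/10) = 4.431e+09.
L_total = 10·log₁₀(4.431e+09) = 96.47 dB(A).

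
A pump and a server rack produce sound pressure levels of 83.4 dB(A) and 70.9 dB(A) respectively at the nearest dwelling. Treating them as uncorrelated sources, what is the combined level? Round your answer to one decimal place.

83.6 dB(A)

Incoherent sources combine by intensity addition: L_total = 10·log₁₀(Σ 10^(L_i/10)).
Σ 10^(L/10) = 10^(83.4/10) + 10^(70.9/10) = 2.311e+08.
L_total = 10·log₁₀(2.311e+08) = 83.64 dB(A).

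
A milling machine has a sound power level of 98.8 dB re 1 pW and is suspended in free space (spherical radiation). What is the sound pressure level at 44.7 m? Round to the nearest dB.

Free-field spherical radiation: L_p = L_w − 10·log₁₀(4π·r²), r = 44.7 m.
4π·r² = 2.511e+04 m², 10·log₁₀ of that is 43.998 dB.
L_p = 98.8 − 43.998 = 54.80 dB.

55 dB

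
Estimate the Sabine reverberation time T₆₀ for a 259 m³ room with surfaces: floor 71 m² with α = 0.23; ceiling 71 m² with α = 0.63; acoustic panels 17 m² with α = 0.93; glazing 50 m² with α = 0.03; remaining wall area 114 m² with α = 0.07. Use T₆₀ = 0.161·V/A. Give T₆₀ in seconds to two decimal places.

0.48 s

Total absorption A = 71·0.23 + 71·0.63 + 17·0.93 + 50·0.03 + 114·0.07 = 86.35 m² sabins.
T₆₀ = 0.161 × 259 / 86.35 = 0.483 s.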